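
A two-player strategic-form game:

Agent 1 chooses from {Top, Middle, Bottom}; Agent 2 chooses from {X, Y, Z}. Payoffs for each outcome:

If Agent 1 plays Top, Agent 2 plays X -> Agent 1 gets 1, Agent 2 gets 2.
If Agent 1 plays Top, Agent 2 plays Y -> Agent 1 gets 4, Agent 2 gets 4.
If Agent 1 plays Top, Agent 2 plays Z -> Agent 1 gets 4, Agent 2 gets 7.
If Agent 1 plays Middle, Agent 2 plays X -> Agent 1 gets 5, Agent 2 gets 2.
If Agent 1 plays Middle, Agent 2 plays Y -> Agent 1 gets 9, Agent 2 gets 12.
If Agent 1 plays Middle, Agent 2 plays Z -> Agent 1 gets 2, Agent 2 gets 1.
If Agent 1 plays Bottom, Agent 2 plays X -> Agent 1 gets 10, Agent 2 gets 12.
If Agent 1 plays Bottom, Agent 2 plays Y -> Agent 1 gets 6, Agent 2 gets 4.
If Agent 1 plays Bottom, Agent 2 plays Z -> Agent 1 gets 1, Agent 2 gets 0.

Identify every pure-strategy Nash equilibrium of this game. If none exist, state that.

Agent 1 against X: payoffs 1, 5, 10 → best response Bottom.
Agent 1 against Y: payoffs 4, 9, 6 → best response Middle.
Agent 1 against Z: payoffs 4, 2, 1 → best response Top.
Agent 2 against Top: payoffs 2, 4, 7 → best response Z.
Agent 2 against Middle: payoffs 2, 12, 1 → best response Y.
Agent 2 against Bottom: payoffs 12, 4, 0 → best response X.
Mutual best responses: (Top, Z); (Middle, Y); (Bottom, X).

The pure Nash equilibria are (Top, Z), (Middle, Y), (Bottom, X).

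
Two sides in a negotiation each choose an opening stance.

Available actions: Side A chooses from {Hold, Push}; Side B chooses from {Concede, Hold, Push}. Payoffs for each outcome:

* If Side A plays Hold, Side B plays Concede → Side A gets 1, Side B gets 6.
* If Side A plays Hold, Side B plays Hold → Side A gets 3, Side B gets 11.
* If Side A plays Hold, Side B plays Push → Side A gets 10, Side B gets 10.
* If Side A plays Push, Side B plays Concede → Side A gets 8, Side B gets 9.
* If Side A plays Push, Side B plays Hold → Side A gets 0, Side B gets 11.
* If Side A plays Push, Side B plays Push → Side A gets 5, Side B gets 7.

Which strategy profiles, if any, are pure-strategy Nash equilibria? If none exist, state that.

(Hold, Concede): Side A can switch to Push (1 → 8). Not NE.
(Hold, Hold): Side A gets 3, best alternative 0; Side B gets 11, best alternative 10. No profitable deviation — NE.
(Hold, Push): Side B can switch to Hold (10 → 11). Not NE.
(Push, Concede): Side B can switch to Hold (9 → 11). Not NE.
(Push, Hold): Side A can switch to Hold (0 → 3). Not NE.
(Push, Push): Side A can switch to Hold (5 → 10). Not NE.

Pure NE: (Hold, Hold)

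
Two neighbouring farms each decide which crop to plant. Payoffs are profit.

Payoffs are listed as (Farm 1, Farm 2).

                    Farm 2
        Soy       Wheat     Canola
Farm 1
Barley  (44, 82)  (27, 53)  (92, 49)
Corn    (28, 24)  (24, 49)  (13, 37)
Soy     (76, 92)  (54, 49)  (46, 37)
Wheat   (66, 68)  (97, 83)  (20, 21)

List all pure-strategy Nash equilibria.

Pure-strategy Nash equilibria: (Soy, Soy); (Wheat, Wheat)

Check each profile: it is a Nash equilibrium iff no player can strictly gain by switching unilaterally.
(Barley, Soy): Farm 1 can switch to Soy (44 → 76). Not NE.
(Barley, Wheat): Farm 1 can switch to Soy (27 → 54). Not NE.
(Barley, Canola): Farm 2 can switch to Soy (49 → 82). Not NE.
(Corn, Soy): Farm 1 can switch to Barley (28 → 44). Not NE.
(Corn, Wheat): Farm 1 can switch to Barley (24 → 27). Not NE.
(Corn, Canola): Farm 1 can switch to Barley (13 → 92). Not NE.
(Soy, Soy): Farm 1 gets 76, best alternative 66; Farm 2 gets 92, best alternative 49. No profitable deviation — NE.
(Wheat, Wheat): Farm 1 gets 97, best alternative 54; Farm 2 gets 83, best alternative 68. No profitable deviation — NE.
(The remaining 4 profiles each have a profitable deviation by the same check.)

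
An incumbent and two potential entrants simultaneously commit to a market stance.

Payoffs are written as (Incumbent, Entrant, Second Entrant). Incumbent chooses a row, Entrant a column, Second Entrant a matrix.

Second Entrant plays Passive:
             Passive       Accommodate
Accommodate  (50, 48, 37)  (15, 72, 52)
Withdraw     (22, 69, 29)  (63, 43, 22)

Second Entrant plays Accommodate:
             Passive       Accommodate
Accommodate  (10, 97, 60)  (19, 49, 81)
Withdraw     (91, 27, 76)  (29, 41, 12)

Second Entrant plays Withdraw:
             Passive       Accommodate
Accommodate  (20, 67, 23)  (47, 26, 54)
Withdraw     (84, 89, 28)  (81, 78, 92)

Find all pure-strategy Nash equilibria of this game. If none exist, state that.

Incumbent against (Passive, Passive): payoffs 50, 22 → best response Accommodate.
Incumbent against (Passive, Accommodate): payoffs 10, 91 → best response Withdraw.
Incumbent against (Passive, Withdraw): payoffs 20, 84 → best response Withdraw.
Incumbent against (Accommodate, Passive): payoffs 15, 63 → best response Withdraw.
Incumbent against (Accommodate, Accommodate): payoffs 19, 29 → best response Withdraw.
Incumbent against (Accommodate, Withdraw): payoffs 47, 81 → best response Withdraw.
Entrant against (Accommodate, Passive): payoffs 48, 72 → best response Accommodate.
Entrant against (Accommodate, Accommodate): payoffs 97, 49 → best response Passive.
Entrant against (Accommodate, Withdraw): payoffs 67, 26 → best response Passive.
Entrant against (Withdraw, Passive): payoffs 69, 43 → best response Passive.
Entrant against (Withdraw, Accommodate): payoffs 27, 41 → best response Accommodate.
Entrant against (Withdraw, Withdraw): payoffs 89, 78 → best response Passive.
Second Entrant against (Accommodate, Passive): payoffs 37, 60, 23 → best response Accommodate.
Second Entrant against (Accommodate, Accommodate): payoffs 52, 81, 54 → best response Accommodate.
Second Entrant against (Withdraw, Passive): payoffs 29, 76, 28 → best response Accommodate.
Second Entrant against (Withdraw, Accommodate): payoffs 22, 12, 92 → best response Withdraw.
No profile is a mutual best response for all players.

This game has no pure Nash equilibrium.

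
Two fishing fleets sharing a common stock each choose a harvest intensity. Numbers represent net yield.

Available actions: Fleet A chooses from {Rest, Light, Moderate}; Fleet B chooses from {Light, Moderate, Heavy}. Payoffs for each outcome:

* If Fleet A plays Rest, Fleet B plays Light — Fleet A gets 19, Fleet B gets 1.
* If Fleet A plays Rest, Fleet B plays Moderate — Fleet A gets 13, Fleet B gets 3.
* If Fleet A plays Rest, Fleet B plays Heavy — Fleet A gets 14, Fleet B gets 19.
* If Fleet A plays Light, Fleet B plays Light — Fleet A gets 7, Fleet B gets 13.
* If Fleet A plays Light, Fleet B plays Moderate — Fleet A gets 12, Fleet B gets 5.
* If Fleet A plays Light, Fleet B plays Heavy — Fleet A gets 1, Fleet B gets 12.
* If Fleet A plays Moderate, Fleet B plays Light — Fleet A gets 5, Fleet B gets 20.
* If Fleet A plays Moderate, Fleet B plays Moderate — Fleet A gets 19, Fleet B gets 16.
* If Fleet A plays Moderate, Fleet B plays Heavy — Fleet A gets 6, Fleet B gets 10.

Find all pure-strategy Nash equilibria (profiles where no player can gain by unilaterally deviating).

(Rest, Light): Fleet B can switch to Moderate (1 → 3). Not NE.
(Rest, Moderate): Fleet A can switch to Moderate (13 → 19). Not NE.
(Rest, Heavy): Fleet A gets 14, best alternative 6; Fleet B gets 19, best alternative 3. No profitable deviation — NE.
(Light, Light): Fleet A can switch to Rest (7 → 19). Not NE.
(Light, Moderate): Fleet A can switch to Rest (12 → 13). Not NE.
(Light, Heavy): Fleet A can switch to Rest (1 → 14). Not NE.
(Moderate, Light): Fleet A can switch to Rest (5 → 19). Not NE.
(Moderate, Moderate): Fleet B can switch to Light (16 → 20). Not NE.
(Moderate, Heavy): Fleet A can switch to Rest (6 → 14). Not NE.

The unique pure-strategy Nash equilibrium is (Rest, Heavy).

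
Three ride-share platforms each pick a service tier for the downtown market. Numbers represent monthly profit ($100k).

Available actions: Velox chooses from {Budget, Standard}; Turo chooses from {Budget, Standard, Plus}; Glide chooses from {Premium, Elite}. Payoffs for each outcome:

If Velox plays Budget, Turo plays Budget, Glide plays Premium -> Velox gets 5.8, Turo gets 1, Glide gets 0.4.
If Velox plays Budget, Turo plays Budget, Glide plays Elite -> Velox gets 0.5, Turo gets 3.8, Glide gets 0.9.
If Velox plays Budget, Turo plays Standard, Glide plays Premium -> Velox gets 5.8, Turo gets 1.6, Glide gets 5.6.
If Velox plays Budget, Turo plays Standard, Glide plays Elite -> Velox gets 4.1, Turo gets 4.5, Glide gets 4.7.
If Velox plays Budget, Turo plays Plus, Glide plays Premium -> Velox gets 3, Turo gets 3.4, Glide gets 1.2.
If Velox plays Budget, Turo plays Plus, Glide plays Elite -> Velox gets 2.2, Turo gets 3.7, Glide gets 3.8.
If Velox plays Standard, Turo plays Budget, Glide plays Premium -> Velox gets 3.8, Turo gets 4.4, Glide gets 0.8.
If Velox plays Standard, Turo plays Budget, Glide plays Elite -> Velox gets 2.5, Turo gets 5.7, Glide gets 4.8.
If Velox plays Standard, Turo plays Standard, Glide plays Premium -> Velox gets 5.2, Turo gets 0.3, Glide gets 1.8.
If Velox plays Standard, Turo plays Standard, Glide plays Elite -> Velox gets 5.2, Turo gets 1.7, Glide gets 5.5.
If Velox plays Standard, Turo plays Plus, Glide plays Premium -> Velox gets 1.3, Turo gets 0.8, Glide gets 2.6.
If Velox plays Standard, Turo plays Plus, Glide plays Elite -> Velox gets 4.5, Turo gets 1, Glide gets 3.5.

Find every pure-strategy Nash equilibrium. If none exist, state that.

(Budget, Budget, Premium): Turo can switch to Standard (1 → 1.6). Not NE.
(Budget, Budget, Elite): Velox can switch to Standard (0.5 → 2.5). Not NE.
(Budget, Standard, Premium): Turo can switch to Plus (1.6 → 3.4). Not NE.
(Budget, Standard, Elite): Velox can switch to Standard (4.1 → 5.2). Not NE.
(Budget, Plus, Premium): Glide can switch to Elite (1.2 → 3.8). Not NE.
(Budget, Plus, Elite): Velox can switch to Standard (2.2 → 4.5). Not NE.
(Standard, Budget, Premium): Velox can switch to Budget (3.8 → 5.8). Not NE.
(Standard, Budget, Elite): Velox gets 2.5, best alternative 0.5; Turo gets 5.7, best alternative 1.7; Glide gets 4.8, best alternative 0.8. No profitable deviation — NE.
(Standard, Standard, Premium): Velox can switch to Budget (5.2 → 5.8). Not NE.
(Standard, Standard, Elite): Turo can switch to Budget (1.7 → 5.7). Not NE.
(Standard, Plus, Premium): Velox can switch to Budget (1.3 → 3). Not NE.
(The remaining 1 profile has a profitable deviation by the same check.)

Pure NE: (Standard, Budget, Elite)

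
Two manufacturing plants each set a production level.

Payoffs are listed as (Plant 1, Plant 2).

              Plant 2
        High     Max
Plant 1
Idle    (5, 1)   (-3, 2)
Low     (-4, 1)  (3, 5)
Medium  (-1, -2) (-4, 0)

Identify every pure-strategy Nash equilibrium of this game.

Plant 1 against High: payoffs 5, -4, -1 → best response Idle.
Plant 1 against Max: payoffs -3, 3, -4 → best response Low.
Plant 2 against Idle: payoffs 1, 2 → best response Max.
Plant 2 against Low: payoffs 1, 5 → best response Max.
Plant 2 against Medium: payoffs -2, 0 → best response Max.
Mutual best responses: (Low, Max).

(Low, Max)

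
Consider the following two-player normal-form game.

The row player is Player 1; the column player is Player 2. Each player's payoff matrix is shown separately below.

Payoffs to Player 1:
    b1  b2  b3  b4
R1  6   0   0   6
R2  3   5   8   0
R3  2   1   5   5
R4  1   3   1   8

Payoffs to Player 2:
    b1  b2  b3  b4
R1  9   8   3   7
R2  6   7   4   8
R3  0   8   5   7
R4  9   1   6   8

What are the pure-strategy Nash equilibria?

Player 1 against b1: payoffs 6, 3, 2, 1 → best response R1.
Player 1 against b2: payoffs 0, 5, 1, 3 → best response R2.
Player 1 against b3: payoffs 0, 8, 5, 1 → best response R2.
Player 1 against b4: payoffs 6, 0, 5, 8 → best response R4.
Player 2 against R1: payoffs 9, 8, 3, 7 → best response b1.
Player 2 against R2: payoffs 6, 7, 4, 8 → best response b4.
Player 2 against R3: payoffs 0, 8, 5, 7 → best response b2.
Player 2 against R4: payoffs 9, 1, 6, 8 → best response b1.
Mutual best responses: (R1, b1).

The unique pure-strategy Nash equilibrium is (R1, b1).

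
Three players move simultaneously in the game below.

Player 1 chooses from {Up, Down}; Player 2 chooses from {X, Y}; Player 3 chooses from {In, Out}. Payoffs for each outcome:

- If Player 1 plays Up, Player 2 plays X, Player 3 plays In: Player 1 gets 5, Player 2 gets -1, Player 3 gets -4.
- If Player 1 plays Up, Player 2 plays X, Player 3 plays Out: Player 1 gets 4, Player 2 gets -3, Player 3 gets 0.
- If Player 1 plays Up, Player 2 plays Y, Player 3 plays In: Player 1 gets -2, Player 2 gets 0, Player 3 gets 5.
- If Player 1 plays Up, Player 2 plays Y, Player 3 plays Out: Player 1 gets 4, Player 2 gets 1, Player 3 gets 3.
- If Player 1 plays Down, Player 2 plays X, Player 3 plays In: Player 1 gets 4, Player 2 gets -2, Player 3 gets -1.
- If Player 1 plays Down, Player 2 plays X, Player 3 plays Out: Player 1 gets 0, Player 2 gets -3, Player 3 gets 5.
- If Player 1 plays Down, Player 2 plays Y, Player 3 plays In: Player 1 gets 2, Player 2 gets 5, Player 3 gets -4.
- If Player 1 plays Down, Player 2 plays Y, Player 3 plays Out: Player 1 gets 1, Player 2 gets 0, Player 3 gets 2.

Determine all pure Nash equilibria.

Check each profile: it is a Nash equilibrium iff no player can strictly gain by switching unilaterally.
(Up, X, In): Player 2 can switch to Y (-1 → 0). Not NE.
(Up, X, Out): Player 2 can switch to Y (-3 → 1). Not NE.
(Up, Y, In): Player 1 can switch to Down (-2 → 2). Not NE.
(Up, Y, Out): Player 3 can switch to In (3 → 5). Not NE.
(Down, X, In): Player 1 can switch to Up (4 → 5). Not NE.
(Down, X, Out): Player 1 can switch to Up (0 → 4). Not NE.
(Down, Y, In): Player 3 can switch to Out (-4 → 2). Not NE.
(Down, Y, Out): Player 1 can switch to Up (1 → 4). Not NE.

There is no pure-strategy Nash equilibrium.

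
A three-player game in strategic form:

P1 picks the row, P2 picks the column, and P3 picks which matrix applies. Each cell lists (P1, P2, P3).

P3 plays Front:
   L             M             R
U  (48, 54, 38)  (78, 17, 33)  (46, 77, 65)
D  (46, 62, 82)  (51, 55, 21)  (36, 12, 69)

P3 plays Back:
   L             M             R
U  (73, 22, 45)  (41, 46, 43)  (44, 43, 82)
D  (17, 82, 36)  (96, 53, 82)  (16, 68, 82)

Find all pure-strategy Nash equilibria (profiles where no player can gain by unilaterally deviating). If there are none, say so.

There is no pure-strategy Nash equilibrium.

Check each profile: it is a Nash equilibrium iff no player can strictly gain by switching unilaterally.
(U, L, Front): P2 can switch to R (54 → 77). Not NE.
(U, L, Back): P2 can switch to M (22 → 46). Not NE.
(U, M, Front): P2 can switch to L (17 → 54). Not NE.
(U, M, Back): P1 can switch to D (41 → 96). Not NE.
(U, R, Front): P3 can switch to Back (65 → 82). Not NE.
(U, R, Back): P2 can switch to M (43 → 46). Not NE.
(The remaining 6 profiles each have a profitable deviation by the same check.)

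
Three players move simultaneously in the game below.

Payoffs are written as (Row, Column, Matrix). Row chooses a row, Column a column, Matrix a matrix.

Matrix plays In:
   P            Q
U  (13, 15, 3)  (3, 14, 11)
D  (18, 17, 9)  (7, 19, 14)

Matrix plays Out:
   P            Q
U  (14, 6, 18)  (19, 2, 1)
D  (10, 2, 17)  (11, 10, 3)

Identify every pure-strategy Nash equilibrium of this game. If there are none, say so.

Pure-strategy Nash equilibria: (U, P, Out) and (D, Q, In)

Mark each player's best response to every combination of opponents' strategies; a profile where every player is best-responding is a pure Nash equilibrium.
Row against (P, In): payoffs 13, 18 → best response D.
Row against (P, Out): payoffs 14, 10 → best response U.
Row against (Q, In): payoffs 3, 7 → best response D.
Row against (Q, Out): payoffs 19, 11 → best response U.
Column against (U, In): payoffs 15, 14 → best response P.
Column against (U, Out): payoffs 6, 2 → best response P.
Column against (D, In): payoffs 17, 19 → best response Q.
Column against (D, Out): payoffs 2, 10 → best response Q.
Matrix against (U, P): payoffs 3, 18 → best response Out.
Matrix against (U, Q): payoffs 11, 1 → best response In.
Matrix against (D, P): payoffs 9, 17 → best response Out.
Matrix against (D, Q): payoffs 14, 3 → best response In.
Mutual best responses: (U, P, Out); (D, Q, In).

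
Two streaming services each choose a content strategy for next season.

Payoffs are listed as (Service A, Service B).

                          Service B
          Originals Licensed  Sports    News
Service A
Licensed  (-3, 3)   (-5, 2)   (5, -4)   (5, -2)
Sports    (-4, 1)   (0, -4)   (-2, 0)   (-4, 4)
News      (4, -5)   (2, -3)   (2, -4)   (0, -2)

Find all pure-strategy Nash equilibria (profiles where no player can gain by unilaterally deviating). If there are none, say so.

For each strategy profile, look for a profitable unilateral deviation.
(Licensed, Originals): Service A can switch to News (-3 → 4). Not NE.
(Licensed, Licensed): Service A can switch to Sports (-5 → 0). Not NE.
(Licensed, Sports): Service B can switch to Originals (-4 → 3). Not NE.
(Licensed, News): Service B can switch to Originals (-2 → 3). Not NE.
(Sports, Originals): Service A can switch to Licensed (-4 → -3). Not NE.
(Sports, Licensed): Service A can switch to News (0 → 2). Not NE.
(Sports, Sports): Service A can switch to Licensed (-2 → 5). Not NE.
(Sports, News): Service A can switch to Licensed (-4 → 5). Not NE.
(The remaining 4 profiles each have a profitable deviation by the same check.)

No pure-strategy Nash equilibrium.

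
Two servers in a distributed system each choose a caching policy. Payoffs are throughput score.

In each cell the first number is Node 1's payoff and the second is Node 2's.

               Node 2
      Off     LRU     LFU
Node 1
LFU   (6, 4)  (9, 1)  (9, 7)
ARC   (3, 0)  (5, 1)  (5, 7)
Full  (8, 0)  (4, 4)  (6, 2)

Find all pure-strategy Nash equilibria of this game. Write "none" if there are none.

(LFU, LFU)

For each player, find the best response to each opponent profile; mutual best responses are the pure NE.
Node 1 against Off: payoffs 6, 3, 8 → best response Full.
Node 1 against LRU: payoffs 9, 5, 4 → best response LFU.
Node 1 against LFU: payoffs 9, 5, 6 → best response LFU.
Node 2 against LFU: payoffs 4, 1, 7 → best response LFU.
Node 2 against ARC: payoffs 0, 1, 7 → best response LFU.
Node 2 against Full: payoffs 0, 4, 2 → best response LRU.
Mutual best responses: (LFU, LFU).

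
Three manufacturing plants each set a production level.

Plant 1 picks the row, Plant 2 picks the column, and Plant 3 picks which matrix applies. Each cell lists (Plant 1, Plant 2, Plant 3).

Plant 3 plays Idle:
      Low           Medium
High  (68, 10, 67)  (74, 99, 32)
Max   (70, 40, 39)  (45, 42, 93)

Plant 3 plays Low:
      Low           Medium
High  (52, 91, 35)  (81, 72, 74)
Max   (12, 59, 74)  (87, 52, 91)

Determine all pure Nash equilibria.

No pure-strategy Nash equilibrium.

Plant 1 against (Low, Idle): payoffs 68, 70 → best response Max.
Plant 1 against (Low, Low): payoffs 52, 12 → best response High.
Plant 1 against (Medium, Idle): payoffs 74, 45 → best response High.
Plant 1 against (Medium, Low): payoffs 81, 87 → best response Max.
Plant 2 against (High, Idle): payoffs 10, 99 → best response Medium.
Plant 2 against (High, Low): payoffs 91, 72 → best response Low.
Plant 2 against (Max, Idle): payoffs 40, 42 → best response Medium.
Plant 2 against (Max, Low): payoffs 59, 52 → best response Low.
Plant 3 against (High, Low): payoffs 67, 35 → best response Idle.
Plant 3 against (High, Medium): payoffs 32, 74 → best response Low.
Plant 3 against (Max, Low): payoffs 39, 74 → best response Low.
Plant 3 against (Max, Medium): payoffs 93, 91 → best response Idle.
No profile is a mutual best response for all players.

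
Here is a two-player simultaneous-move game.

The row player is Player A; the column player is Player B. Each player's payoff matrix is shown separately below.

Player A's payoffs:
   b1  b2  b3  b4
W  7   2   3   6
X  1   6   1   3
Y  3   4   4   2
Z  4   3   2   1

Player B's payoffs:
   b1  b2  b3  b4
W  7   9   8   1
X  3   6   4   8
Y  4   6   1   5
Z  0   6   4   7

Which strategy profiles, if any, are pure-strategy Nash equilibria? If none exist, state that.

Player A against b1: payoffs 7, 1, 3, 4 → best response W.
Player A against b2: payoffs 2, 6, 4, 3 → best response X.
Player A against b3: payoffs 3, 1, 4, 2 → best response Y.
Player A against b4: payoffs 6, 3, 2, 1 → best response W.
Player B against W: payoffs 7, 9, 8, 1 → best response b2.
Player B against X: payoffs 3, 6, 4, 8 → best response b4.
Player B against Y: payoffs 4, 6, 1, 5 → best response b2.
Player B against Z: payoffs 0, 6, 4, 7 → best response b4.
No profile is a mutual best response for all players.

none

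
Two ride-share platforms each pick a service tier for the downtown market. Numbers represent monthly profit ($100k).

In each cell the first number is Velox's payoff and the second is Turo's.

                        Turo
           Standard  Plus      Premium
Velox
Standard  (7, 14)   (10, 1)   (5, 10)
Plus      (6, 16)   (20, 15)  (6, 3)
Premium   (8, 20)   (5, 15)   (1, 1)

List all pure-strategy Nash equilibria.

The unique pure-strategy Nash equilibrium is (Premium, Standard).

Velox against Standard: payoffs 7, 6, 8 → best response Premium.
Velox against Plus: payoffs 10, 20, 5 → best response Plus.
Velox against Premium: payoffs 5, 6, 1 → best response Plus.
Turo against Standard: payoffs 14, 1, 10 → best response Standard.
Turo against Plus: payoffs 16, 15, 3 → best response Standard.
Turo against Premium: payoffs 20, 15, 1 → best response Standard.
Mutual best responses: (Premium, Standard).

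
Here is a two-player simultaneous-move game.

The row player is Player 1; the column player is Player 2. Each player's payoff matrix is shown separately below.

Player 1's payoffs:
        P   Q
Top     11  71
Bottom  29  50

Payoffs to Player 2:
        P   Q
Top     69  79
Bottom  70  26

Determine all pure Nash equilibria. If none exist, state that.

Player 1 against P: payoffs 11, 29 → best response Bottom.
Player 1 against Q: payoffs 71, 50 → best response Top.
Player 2 against Top: payoffs 69, 79 → best response Q.
Player 2 against Bottom: payoffs 70, 26 → best response P.
Mutual best responses: (Top, Q); (Bottom, P).

Pure-strategy Nash equilibria: (Top, Q); (Bottom, P)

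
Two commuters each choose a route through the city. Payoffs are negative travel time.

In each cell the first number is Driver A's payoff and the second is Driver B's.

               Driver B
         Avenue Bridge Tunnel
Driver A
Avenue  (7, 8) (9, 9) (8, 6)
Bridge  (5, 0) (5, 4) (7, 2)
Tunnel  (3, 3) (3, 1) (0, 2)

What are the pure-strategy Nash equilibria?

(Avenue, Bridge)

For each strategy profile, look for a profitable unilateral deviation.
(Avenue, Avenue): Driver B can switch to Bridge (8 → 9). Not NE.
(Avenue, Bridge): Driver A gets 9, best alternative 5; Driver B gets 9, best alternative 8. No profitable deviation — NE.
(Avenue, Tunnel): Driver B can switch to Avenue (6 → 8). Not NE.
(Bridge, Avenue): Driver A can switch to Avenue (5 → 7). Not NE.
(Bridge, Bridge): Driver A can switch to Avenue (5 → 9). Not NE.
(Bridge, Tunnel): Driver A can switch to Avenue (7 → 8). Not NE.
(Tunnel, Avenue): Driver A can switch to Avenue (3 → 7). Not NE.
(The remaining 2 profiles each have a profitable deviation by the same check.)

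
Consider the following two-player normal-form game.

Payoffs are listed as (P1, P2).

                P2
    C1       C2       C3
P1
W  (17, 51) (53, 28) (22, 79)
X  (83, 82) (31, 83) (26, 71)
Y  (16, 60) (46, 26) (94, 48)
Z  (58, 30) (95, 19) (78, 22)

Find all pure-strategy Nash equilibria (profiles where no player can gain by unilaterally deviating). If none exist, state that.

(W, C1): P1 can switch to X (17 → 83). Not NE.
(W, C2): P1 can switch to Z (53 → 95). Not NE.
(W, C3): P1 can switch to X (22 → 26). Not NE.
(X, C1): P2 can switch to C2 (82 → 83). Not NE.
(X, C2): P1 can switch to W (31 → 53). Not NE.
(X, C3): P1 can switch to Y (26 → 94). Not NE.
(Y, C1): P1 can switch to W (16 → 17). Not NE.
(Y, C2): P1 can switch to W (46 → 53). Not NE.
(Y, C3): P2 can switch to C1 (48 → 60). Not NE.
(Z, C1): P1 can switch to X (58 → 83). Not NE.
(Z, C2): P2 can switch to C1 (19 → 30). Not NE.
(Z, C3): P1 can switch to Y (78 → 94). Not NE.

No pure-strategy Nash equilibrium.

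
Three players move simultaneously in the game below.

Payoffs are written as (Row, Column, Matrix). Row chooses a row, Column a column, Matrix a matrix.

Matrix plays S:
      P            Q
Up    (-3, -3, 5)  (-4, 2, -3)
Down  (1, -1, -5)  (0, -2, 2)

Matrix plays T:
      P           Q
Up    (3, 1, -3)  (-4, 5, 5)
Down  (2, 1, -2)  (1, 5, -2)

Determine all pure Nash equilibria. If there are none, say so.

This game has no pure Nash equilibrium.

(Up, P, S): Row can switch to Down (-3 → 1). Not NE.
(Up, P, T): Column can switch to Q (1 → 5). Not NE.
(Up, Q, S): Row can switch to Down (-4 → 0). Not NE.
(Up, Q, T): Row can switch to Down (-4 → 1). Not NE.
(Down, P, S): Matrix can switch to T (-5 → -2). Not NE.
(Down, P, T): Row can switch to Up (2 → 3). Not NE.
(The remaining 2 profiles each have a profitable deviation by the same check.)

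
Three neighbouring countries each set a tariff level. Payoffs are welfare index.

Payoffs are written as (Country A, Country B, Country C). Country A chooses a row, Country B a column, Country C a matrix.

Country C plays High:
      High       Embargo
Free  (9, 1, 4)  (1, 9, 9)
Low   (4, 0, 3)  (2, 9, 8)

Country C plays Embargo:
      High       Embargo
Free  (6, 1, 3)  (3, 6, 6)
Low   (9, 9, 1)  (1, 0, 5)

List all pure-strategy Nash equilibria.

Country A against (High, High): payoffs 9, 4 → best response Free.
Country A against (High, Embargo): payoffs 6, 9 → best response Low.
Country A against (Embargo, High): payoffs 1, 2 → best response Low.
Country A against (Embargo, Embargo): payoffs 3, 1 → best response Free.
Country B against (Free, High): payoffs 1, 9 → best response Embargo.
Country B against (Free, Embargo): payoffs 1, 6 → best response Embargo.
Country B against (Low, High): payoffs 0, 9 → best response Embargo.
Country B against (Low, Embargo): payoffs 9, 0 → best response High.
Country C against (Free, High): payoffs 4, 3 → best response High.
Country C against (Free, Embargo): payoffs 9, 6 → best response High.
Country C against (Low, High): payoffs 3, 1 → best response High.
Country C against (Low, Embargo): payoffs 8, 5 → best response High.
Mutual best responses: (Low, Embargo, High).

The unique pure-strategy Nash equilibrium is (Low, Embargo, High).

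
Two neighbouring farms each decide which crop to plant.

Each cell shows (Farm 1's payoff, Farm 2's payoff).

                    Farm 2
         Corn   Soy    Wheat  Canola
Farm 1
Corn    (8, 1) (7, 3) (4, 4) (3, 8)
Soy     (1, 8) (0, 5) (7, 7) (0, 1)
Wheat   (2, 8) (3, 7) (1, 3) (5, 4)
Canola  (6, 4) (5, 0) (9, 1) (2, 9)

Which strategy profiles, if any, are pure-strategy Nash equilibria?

This game has no pure Nash equilibrium.

For each player, find the best response to each opponent profile; mutual best responses are the pure NE.
Farm 1 against Corn: payoffs 8, 1, 2, 6 → best response Corn.
Farm 1 against Soy: payoffs 7, 0, 3, 5 → best response Corn.
Farm 1 against Wheat: payoffs 4, 7, 1, 9 → best response Canola.
Farm 1 against Canola: payoffs 3, 0, 5, 2 → best response Wheat.
Farm 2 against Corn: payoffs 1, 3, 4, 8 → best response Canola.
Farm 2 against Soy: payoffs 8, 5, 7, 1 → best response Corn.
Farm 2 against Wheat: payoffs 8, 7, 3, 4 → best response Corn.
Farm 2 against Canola: payoffs 4, 0, 1, 9 → best response Canola.
No profile is a mutual best response for all players.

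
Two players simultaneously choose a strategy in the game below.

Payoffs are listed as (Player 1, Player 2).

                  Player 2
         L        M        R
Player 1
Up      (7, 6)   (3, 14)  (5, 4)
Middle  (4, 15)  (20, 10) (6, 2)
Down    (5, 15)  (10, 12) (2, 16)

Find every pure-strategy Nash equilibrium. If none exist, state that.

(Up, L): Player 2 can switch to M (6 → 14). Not NE.
(Up, M): Player 1 can switch to Middle (3 → 20). Not NE.
(Up, R): Player 1 can switch to Middle (5 → 6). Not NE.
(Middle, L): Player 1 can switch to Up (4 → 7). Not NE.
(Middle, M): Player 2 can switch to L (10 → 15). Not NE.
(Middle, R): Player 2 can switch to L (2 → 15). Not NE.
(Down, L): Player 1 can switch to Up (5 → 7). Not NE.
(Down, M): Player 1 can switch to Middle (10 → 20). Not NE.
(Down, R): Player 1 can switch to Up (2 → 5). Not NE.

This game has no pure Nash equilibrium.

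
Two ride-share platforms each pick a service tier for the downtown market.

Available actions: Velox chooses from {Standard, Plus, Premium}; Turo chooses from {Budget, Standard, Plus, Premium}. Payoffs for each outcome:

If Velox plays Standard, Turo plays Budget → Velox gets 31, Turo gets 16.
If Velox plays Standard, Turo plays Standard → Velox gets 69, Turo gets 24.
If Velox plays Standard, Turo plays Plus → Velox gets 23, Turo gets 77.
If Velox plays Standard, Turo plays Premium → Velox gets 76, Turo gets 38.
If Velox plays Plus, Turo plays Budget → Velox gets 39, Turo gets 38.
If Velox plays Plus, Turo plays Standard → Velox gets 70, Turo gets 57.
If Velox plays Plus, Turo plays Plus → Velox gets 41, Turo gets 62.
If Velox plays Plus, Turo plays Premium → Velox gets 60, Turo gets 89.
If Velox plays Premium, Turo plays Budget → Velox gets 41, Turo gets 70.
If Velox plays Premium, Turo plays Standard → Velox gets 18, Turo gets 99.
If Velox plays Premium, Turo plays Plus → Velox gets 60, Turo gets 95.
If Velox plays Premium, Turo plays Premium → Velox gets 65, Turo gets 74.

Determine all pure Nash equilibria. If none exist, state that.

This game has no pure Nash equilibrium.

Velox against Budget: payoffs 31, 39, 41 → best response Premium.
Velox against Standard: payoffs 69, 70, 18 → best response Plus.
Velox against Plus: payoffs 23, 41, 60 → best response Premium.
Velox against Premium: payoffs 76, 60, 65 → best response Standard.
Turo against Standard: payoffs 16, 24, 77, 38 → best response Plus.
Turo against Plus: payoffs 38, 57, 62, 89 → best response Premium.
Turo against Premium: payoffs 70, 99, 95, 74 → best response Standard.
No profile is a mutual best response for all players.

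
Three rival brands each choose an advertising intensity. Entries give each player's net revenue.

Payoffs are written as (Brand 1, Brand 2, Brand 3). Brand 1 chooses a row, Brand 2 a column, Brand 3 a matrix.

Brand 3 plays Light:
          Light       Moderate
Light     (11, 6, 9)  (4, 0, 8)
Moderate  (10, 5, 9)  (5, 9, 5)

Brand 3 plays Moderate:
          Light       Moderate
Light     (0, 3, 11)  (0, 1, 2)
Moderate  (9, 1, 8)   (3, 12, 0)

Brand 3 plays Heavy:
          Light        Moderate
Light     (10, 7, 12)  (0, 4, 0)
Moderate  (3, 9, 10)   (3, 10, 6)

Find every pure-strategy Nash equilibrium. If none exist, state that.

(Light, Light, Light): Brand 3 can switch to Moderate (9 → 11). Not NE.
(Light, Light, Moderate): Brand 1 can switch to Moderate (0 → 9). Not NE.
(Light, Light, Heavy): Brand 1 gets 10, best alternative 3; Brand 2 gets 7, best alternative 4; Brand 3 gets 12, best alternative 11. No profitable deviation — NE.
(Light, Moderate, Light): Brand 1 can switch to Moderate (4 → 5). Not NE.
(Light, Moderate, Moderate): Brand 1 can switch to Moderate (0 → 3). Not NE.
(Light, Moderate, Heavy): Brand 1 can switch to Moderate (0 → 3). Not NE.
(Moderate, Light, Light): Brand 1 can switch to Light (10 → 11). Not NE.
(Moderate, Light, Moderate): Brand 2 can switch to Moderate (1 → 12). Not NE.
(Moderate, Light, Heavy): Brand 1 can switch to Light (3 → 10). Not NE.
(Moderate, Moderate, Light): Brand 3 can switch to Heavy (5 → 6). Not NE.
(Moderate, Moderate, Moderate): Brand 3 can switch to Light (0 → 5). Not NE.
(Moderate, Moderate, Heavy): Brand 1 gets 3, best alternative 0; Brand 2 gets 10, best alternative 9; Brand 3 gets 6, best alternative 5. No profitable deviation — NE.

The pure Nash equilibria are (Light, Light, Heavy), (Moderate, Moderate, Heavy).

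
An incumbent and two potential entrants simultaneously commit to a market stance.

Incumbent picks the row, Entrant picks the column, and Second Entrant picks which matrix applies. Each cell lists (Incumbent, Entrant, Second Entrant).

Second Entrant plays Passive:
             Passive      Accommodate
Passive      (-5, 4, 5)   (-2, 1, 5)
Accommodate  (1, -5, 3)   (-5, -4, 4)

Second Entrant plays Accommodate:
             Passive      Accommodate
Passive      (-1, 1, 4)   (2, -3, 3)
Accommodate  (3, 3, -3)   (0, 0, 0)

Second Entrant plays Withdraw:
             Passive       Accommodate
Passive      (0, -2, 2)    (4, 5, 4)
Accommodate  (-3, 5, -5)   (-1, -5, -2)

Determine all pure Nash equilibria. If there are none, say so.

(Passive, Passive, Passive): Incumbent can switch to Accommodate (-5 → 1). Not NE.
(Passive, Passive, Accommodate): Incumbent can switch to Accommodate (-1 → 3). Not NE.
(Passive, Passive, Withdraw): Entrant can switch to Accommodate (-2 → 5). Not NE.
(Passive, Accommodate, Passive): Entrant can switch to Passive (1 → 4). Not NE.
(Passive, Accommodate, Accommodate): Entrant can switch to Passive (-3 → 1). Not NE.
(Passive, Accommodate, Withdraw): Second Entrant can switch to Passive (4 → 5). Not NE.
(Accommodate, Passive, Passive): Entrant can switch to Accommodate (-5 → -4). Not NE.
(Accommodate, Passive, Accommodate): Second Entrant can switch to Passive (-3 → 3). Not NE.
(The remaining 4 profiles each have a profitable deviation by the same check.)

There is no pure-strategy Nash equilibrium.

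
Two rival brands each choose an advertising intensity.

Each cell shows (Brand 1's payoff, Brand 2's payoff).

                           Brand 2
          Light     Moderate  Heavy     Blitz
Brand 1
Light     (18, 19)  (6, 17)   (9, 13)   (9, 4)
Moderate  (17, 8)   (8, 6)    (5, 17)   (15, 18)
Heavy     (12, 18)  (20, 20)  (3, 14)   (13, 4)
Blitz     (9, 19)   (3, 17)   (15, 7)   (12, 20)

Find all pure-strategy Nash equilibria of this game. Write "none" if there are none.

For each player, find the best response to each opponent profile; mutual best responses are the pure NE.
Brand 1 against Light: payoffs 18, 17, 12, 9 → best response Light.
Brand 1 against Moderate: payoffs 6, 8, 20, 3 → best response Heavy.
Brand 1 against Heavy: payoffs 9, 5, 3, 15 → best response Blitz.
Brand 1 against Blitz: payoffs 9, 15, 13, 12 → best response Moderate.
Brand 2 against Light: payoffs 19, 17, 13, 4 → best response Light.
Brand 2 against Moderate: payoffs 8, 6, 17, 18 → best response Blitz.
Brand 2 against Heavy: payoffs 18, 20, 14, 4 → best response Moderate.
Brand 2 against Blitz: payoffs 19, 17, 7, 20 → best response Blitz.
Mutual best responses: (Light, Light); (Moderate, Blitz); (Heavy, Moderate).

(Light, Light), (Moderate, Blitz), (Heavy, Moderate)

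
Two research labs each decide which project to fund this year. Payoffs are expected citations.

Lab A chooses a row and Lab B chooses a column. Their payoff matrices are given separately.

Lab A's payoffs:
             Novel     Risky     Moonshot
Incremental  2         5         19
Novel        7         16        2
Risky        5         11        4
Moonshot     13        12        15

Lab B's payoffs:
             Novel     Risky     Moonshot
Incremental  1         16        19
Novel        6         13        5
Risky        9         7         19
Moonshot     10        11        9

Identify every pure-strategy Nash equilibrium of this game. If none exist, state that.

For each strategy profile, look for a profitable unilateral deviation.
(Incremental, Novel): Lab A can switch to Novel (2 → 7). Not NE.
(Incremental, Risky): Lab A can switch to Novel (5 → 16). Not NE.
(Incremental, Moonshot): Lab A gets 19, best alternative 15; Lab B gets 19, best alternative 16. No profitable deviation — NE.
(Novel, Novel): Lab A can switch to Moonshot (7 → 13). Not NE.
(Novel, Risky): Lab A gets 16, best alternative 12; Lab B gets 13, best alternative 6. No profitable deviation — NE.
(Novel, Moonshot): Lab A can switch to Incremental (2 → 19). Not NE.
(Risky, Novel): Lab A can switch to Novel (5 → 7). Not NE.
(Risky, Risky): Lab A can switch to Novel (11 → 16). Not NE.
(The remaining 4 profiles each have a profitable deviation by the same check.)

(Incremental, Moonshot) and (Novel, Risky)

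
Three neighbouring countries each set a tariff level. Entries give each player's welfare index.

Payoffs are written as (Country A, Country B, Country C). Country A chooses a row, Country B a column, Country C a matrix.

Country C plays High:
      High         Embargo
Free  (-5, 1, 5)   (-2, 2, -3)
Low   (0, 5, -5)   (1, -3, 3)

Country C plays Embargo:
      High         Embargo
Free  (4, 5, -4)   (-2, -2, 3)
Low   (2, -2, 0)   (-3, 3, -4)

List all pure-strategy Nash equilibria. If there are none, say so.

(Free, High, High): Country A can switch to Low (-5 → 0). Not NE.
(Free, High, Embargo): Country C can switch to High (-4 → 5). Not NE.
(Free, Embargo, High): Country A can switch to Low (-2 → 1). Not NE.
(Free, Embargo, Embargo): Country B can switch to High (-2 → 5). Not NE.
(Low, High, High): Country C can switch to Embargo (-5 → 0). Not NE.
(Low, High, Embargo): Country A can switch to Free (2 → 4). Not NE.
(Low, Embargo, High): Country B can switch to High (-3 → 5). Not NE.
(Low, Embargo, Embargo): Country A can switch to Free (-3 → -2). Not NE.

This game has no pure Nash equilibrium.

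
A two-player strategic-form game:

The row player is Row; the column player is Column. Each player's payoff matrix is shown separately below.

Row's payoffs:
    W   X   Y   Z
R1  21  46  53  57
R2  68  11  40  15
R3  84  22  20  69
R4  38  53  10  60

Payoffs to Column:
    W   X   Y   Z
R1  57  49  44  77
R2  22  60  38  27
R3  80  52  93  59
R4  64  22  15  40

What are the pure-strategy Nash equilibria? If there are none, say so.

This game has no pure Nash equilibrium.

(R1, W): Row can switch to R2 (21 → 68). Not NE.
(R1, X): Row can switch to R4 (46 → 53). Not NE.
(R1, Y): Column can switch to W (44 → 57). Not NE.
(R1, Z): Row can switch to R3 (57 → 69). Not NE.
(R2, W): Row can switch to R3 (68 → 84). Not NE.
(R2, X): Row can switch to R1 (11 → 46). Not NE.
(R2, Y): Row can switch to R1 (40 → 53). Not NE.
(R2, Z): Row can switch to R1 (15 → 57). Not NE.
(R3, W): Column can switch to Y (80 → 93). Not NE.
(R3, X): Row can switch to R1 (22 → 46). Not NE.
(The remaining 6 profiles each have a profitable deviation by the same check.)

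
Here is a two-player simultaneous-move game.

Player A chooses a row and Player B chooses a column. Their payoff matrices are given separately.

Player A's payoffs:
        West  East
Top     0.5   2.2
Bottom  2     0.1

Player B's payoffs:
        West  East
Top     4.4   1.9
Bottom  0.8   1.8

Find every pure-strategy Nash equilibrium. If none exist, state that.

No pure-strategy Nash equilibrium.

(Top, West): Player A can switch to Bottom (0.5 → 2). Not NE.
(Top, East): Player B can switch to West (1.9 → 4.4). Not NE.
(Bottom, West): Player B can switch to East (0.8 → 1.8). Not NE.
(Bottom, East): Player A can switch to Top (0.1 → 2.2). Not NE.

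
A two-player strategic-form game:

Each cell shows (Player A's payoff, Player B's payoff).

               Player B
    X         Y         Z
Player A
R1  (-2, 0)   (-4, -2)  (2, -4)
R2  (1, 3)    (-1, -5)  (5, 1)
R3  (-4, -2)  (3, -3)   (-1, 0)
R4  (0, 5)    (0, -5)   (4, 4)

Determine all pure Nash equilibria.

(R2, X)

Player A against X: payoffs -2, 1, -4, 0 → best response R2.
Player A against Y: payoffs -4, -1, 3, 0 → best response R3.
Player A against Z: payoffs 2, 5, -1, 4 → best response R2.
Player B against R1: payoffs 0, -2, -4 → best response X.
Player B against R2: payoffs 3, -5, 1 → best response X.
Player B against R3: payoffs -2, -3, 0 → best response Z.
Player B against R4: payoffs 5, -5, 4 → best response X.
Mutual best responses: (R2, X).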